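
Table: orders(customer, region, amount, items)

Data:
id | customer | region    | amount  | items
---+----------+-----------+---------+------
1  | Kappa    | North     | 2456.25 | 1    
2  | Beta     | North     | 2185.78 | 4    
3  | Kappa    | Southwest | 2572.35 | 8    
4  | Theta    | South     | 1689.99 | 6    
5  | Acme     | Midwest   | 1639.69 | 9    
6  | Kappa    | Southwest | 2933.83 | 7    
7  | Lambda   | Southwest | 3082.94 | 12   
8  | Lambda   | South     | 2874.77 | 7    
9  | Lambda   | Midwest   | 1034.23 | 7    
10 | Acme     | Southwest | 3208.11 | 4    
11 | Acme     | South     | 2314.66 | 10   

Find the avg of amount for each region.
SELECT region, AVG(amount) as result
FROM orders
GROUP BY region

Result:
  Midwest: 1336.96
  North: 2321.02
  South: 2293.14
  Southwest: 2949.31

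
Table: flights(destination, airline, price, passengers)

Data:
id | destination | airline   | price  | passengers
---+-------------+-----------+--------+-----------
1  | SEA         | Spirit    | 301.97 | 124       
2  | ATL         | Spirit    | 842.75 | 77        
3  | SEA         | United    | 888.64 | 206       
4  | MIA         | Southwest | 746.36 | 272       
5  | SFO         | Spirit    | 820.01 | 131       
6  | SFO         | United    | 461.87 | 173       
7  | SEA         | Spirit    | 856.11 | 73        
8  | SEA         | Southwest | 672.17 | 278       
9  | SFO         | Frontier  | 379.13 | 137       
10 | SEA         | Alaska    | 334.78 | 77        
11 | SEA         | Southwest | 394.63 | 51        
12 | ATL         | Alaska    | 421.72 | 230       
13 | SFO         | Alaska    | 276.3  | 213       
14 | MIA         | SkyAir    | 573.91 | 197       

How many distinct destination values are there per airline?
SELECT airline, COUNT(DISTINCT destination)
FROM flights
GROUP BY airline

Result:
  Alaska: 3 distinct
  Frontier: 1 distinct
  SkyAir: 1 distinct
  Southwest: 2 distinct
  Spirit: 3 distinct
  United: 2 distinct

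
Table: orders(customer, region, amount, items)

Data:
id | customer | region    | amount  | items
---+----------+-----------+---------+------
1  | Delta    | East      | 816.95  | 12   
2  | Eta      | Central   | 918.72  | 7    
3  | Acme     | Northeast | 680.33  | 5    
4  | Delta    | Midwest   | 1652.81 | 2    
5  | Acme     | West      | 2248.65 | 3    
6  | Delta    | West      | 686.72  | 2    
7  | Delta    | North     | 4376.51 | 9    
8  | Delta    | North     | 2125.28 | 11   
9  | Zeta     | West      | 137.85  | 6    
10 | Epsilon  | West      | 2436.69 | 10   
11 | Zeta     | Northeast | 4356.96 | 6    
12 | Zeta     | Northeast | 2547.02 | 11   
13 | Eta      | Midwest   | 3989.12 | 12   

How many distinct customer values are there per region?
SELECT region, COUNT(DISTINCT customer)
FROM orders
GROUP BY region

Result:
  Central: 1 distinct
  East: 1 distinct
  Midwest: 2 distinct
  North: 1 distinct
  Northeast: 2 distinct
  West: 4 distinct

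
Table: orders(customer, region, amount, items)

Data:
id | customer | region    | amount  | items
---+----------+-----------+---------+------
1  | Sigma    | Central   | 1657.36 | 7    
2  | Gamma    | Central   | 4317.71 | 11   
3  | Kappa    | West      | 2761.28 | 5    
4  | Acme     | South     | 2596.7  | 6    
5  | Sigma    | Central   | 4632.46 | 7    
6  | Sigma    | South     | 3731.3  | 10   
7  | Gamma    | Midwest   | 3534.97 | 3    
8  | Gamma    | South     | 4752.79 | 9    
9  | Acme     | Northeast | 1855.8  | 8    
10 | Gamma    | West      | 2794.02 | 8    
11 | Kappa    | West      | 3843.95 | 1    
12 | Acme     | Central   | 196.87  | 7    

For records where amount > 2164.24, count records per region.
SELECT region, COUNT(*)
FROM orders
WHERE amount > 2164.24
GROUP BY region

Note: WHERE filters rows before grouping.

Result:
  Central: 2
  Midwest: 1
  South: 3
  West: 3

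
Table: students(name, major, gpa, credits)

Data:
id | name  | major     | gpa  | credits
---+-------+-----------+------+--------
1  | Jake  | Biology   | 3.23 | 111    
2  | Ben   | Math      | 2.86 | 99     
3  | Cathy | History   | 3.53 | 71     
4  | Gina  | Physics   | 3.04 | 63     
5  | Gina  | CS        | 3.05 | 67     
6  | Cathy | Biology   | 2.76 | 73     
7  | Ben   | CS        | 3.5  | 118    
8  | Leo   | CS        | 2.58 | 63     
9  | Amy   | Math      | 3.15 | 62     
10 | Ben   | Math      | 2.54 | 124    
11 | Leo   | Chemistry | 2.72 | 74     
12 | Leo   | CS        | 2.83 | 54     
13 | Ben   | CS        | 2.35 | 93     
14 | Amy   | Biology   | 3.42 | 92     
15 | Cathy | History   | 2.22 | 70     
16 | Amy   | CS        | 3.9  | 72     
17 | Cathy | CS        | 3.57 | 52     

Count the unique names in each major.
SELECT major, COUNT(DISTINCT name)
FROM students
GROUP BY major

Result:
  Biology: 3 distinct
  CS: 5 distinct
  Chemistry: 1 distinct
  History: 1 distinct
  Math: 2 distinct
  Physics: 1 distinct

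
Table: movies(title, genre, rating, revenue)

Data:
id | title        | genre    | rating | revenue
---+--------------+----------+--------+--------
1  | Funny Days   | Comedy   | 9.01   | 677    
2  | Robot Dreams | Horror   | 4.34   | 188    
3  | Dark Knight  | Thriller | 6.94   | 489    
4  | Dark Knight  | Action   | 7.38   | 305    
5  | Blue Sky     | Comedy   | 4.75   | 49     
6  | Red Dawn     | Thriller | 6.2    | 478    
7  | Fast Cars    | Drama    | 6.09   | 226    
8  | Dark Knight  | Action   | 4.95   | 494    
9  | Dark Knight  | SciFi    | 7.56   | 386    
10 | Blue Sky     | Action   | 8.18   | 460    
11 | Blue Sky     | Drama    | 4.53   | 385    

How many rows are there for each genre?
SELECT genre, COUNT(*) as count
FROM movies
GROUP BY genre

Result:
  Action: 3
  Comedy: 2
  Drama: 2
  Horror: 1
  SciFi: 1
  Thriller: 2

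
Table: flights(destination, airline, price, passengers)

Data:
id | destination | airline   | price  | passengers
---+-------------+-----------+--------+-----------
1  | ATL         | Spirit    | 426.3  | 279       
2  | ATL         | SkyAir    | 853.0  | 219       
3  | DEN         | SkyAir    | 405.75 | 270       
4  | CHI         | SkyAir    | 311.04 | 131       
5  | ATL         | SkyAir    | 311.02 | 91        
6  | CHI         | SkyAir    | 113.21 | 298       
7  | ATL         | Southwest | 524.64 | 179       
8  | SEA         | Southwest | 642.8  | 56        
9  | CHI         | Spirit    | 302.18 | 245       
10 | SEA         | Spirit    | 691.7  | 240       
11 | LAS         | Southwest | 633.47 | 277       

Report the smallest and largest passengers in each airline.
SELECT airline, MIN(passengers), MAX(passengers)
FROM flights
GROUP BY airline

Result:
  SkyAir: min=91, max=298
  Southwest: min=56, max=277
  Spirit: min=240, max=279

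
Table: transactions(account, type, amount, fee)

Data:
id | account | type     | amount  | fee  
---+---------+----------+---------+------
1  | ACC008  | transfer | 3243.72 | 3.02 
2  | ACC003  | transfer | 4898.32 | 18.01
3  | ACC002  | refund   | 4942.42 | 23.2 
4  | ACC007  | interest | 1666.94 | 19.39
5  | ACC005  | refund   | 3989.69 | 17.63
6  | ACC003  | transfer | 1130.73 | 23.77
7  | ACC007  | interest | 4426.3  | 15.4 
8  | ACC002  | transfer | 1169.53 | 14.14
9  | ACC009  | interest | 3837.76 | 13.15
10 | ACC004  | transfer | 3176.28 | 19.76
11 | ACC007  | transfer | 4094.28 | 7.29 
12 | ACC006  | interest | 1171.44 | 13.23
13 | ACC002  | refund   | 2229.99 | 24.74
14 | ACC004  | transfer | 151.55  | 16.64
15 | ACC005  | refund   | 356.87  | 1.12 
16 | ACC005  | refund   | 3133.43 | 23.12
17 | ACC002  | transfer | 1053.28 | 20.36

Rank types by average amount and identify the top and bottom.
SELECT type, AVG(amount)
FROM transactions
GROUP BY type
ORDER BY AVG(amount)

All groups:
  transfer: 2364.71
  interest: 2775.61
  refund: 2930.48

Highest: refund (2930.48)
Lowest: transfer (2364.71)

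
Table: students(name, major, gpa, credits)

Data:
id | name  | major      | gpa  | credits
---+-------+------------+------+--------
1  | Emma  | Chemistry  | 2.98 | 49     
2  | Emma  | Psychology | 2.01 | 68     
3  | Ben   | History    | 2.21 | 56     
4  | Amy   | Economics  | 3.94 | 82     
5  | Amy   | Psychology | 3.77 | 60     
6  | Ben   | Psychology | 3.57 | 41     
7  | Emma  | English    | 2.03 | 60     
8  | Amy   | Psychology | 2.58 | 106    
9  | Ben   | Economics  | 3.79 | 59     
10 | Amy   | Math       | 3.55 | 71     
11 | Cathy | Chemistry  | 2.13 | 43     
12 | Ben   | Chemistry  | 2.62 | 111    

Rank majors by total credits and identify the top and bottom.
SELECT major, SUM(credits)
FROM students
GROUP BY major
ORDER BY SUM(credits)

All groups:
  History: 56
  English: 60
  Math: 71
  Economics: 141
  Chemistry: 203
  Psychology: 275

Highest: Psychology (275)
Lowest: History (56)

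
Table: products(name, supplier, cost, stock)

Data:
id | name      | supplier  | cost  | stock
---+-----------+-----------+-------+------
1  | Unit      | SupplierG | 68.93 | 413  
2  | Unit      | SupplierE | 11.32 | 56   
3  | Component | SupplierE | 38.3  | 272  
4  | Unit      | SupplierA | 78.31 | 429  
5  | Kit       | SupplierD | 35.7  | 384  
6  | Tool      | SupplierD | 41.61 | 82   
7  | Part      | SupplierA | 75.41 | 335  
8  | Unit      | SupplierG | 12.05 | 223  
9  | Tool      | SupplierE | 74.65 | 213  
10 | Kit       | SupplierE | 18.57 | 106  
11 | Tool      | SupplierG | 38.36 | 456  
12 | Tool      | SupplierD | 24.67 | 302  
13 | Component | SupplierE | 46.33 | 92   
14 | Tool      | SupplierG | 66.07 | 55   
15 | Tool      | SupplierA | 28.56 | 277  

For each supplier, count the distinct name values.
SELECT supplier, COUNT(DISTINCT name)
FROM products
GROUP BY supplier

Result:
  SupplierA: 3 distinct
  SupplierD: 2 distinct
  SupplierE: 4 distinct
  SupplierG: 2 distinct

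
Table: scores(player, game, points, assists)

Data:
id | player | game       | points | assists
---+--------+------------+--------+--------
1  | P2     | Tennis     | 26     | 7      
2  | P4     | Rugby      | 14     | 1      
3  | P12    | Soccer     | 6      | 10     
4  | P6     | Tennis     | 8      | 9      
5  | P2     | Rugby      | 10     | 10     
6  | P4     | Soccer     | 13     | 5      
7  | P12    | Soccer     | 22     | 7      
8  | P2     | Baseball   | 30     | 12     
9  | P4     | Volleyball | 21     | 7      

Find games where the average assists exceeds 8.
SELECT game, AVG(assists)
FROM scores
GROUP BY game
HAVING AVG(assists) > 8

Result:
  Baseball: avg=12.00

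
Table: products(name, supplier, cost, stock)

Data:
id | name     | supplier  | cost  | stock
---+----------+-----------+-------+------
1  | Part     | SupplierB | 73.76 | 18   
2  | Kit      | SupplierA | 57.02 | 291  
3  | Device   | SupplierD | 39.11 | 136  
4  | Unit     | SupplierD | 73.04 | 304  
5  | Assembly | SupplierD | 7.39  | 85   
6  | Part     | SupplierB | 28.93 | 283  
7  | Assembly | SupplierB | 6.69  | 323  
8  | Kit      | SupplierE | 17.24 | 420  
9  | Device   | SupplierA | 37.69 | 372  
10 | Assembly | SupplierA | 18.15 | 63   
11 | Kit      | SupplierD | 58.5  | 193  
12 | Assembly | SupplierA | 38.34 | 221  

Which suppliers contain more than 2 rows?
SELECT supplier, COUNT(*) as cnt
FROM products
GROUP BY supplier
HAVING COUNT(*) > 2

Result:
  SupplierA: 4
  SupplierB: 3
  SupplierD: 4

Note: HAVING filters groups after aggregation, WHERE filters rows before.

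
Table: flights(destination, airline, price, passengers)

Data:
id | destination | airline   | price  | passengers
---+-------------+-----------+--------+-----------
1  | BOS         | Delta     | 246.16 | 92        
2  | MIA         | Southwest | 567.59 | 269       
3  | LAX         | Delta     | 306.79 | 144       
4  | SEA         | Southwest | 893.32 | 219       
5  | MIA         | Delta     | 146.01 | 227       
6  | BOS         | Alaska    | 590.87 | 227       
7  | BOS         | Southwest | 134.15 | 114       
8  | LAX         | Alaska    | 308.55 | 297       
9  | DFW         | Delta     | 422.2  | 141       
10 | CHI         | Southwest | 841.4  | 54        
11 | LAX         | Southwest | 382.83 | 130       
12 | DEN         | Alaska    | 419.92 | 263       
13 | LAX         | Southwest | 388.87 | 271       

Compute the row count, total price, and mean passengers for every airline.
SELECT airline,
       COUNT(*) as cnt,
       SUM(price) as total_price,
       AVG(passengers) as avg_passengers
FROM flights
GROUP BY airline

Result:
  Alaska: 3 records, 1319.34 total price, 262.33 avg passengers
  Delta: 4 records, 1121.16 total price, 151.00 avg passengers
  Southwest: 6 records, 3208.16 total price, 176.17 avg passengers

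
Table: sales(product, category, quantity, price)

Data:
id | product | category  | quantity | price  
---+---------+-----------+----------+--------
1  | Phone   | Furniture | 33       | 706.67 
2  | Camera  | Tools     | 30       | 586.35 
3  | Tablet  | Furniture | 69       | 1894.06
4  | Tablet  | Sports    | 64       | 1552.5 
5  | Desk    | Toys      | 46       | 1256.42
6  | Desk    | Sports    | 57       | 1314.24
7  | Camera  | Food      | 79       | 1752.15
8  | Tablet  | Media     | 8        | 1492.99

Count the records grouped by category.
SELECT category, COUNT(*) as count
FROM sales
GROUP BY category

Result:
  Food: 1
  Furniture: 2
  Media: 1
  Sports: 2
  Tools: 1
  Toys: 1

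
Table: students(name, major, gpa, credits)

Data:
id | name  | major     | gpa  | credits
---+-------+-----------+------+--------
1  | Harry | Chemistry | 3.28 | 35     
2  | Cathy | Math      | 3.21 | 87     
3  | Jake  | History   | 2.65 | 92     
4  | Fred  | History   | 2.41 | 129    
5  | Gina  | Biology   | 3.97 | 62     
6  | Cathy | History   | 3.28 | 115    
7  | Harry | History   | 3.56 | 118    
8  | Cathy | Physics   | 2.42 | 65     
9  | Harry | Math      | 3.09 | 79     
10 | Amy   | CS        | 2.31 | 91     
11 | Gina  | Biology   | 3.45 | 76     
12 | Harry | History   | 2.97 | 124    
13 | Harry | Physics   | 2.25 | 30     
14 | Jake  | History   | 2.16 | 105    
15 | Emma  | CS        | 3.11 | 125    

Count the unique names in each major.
SELECT major, COUNT(DISTINCT name)
FROM students
GROUP BY major

Result:
  Biology: 1 distinct
  CS: 2 distinct
  Chemistry: 1 distinct
  History: 4 distinct
  Math: 2 distinct
  Physics: 2 distinct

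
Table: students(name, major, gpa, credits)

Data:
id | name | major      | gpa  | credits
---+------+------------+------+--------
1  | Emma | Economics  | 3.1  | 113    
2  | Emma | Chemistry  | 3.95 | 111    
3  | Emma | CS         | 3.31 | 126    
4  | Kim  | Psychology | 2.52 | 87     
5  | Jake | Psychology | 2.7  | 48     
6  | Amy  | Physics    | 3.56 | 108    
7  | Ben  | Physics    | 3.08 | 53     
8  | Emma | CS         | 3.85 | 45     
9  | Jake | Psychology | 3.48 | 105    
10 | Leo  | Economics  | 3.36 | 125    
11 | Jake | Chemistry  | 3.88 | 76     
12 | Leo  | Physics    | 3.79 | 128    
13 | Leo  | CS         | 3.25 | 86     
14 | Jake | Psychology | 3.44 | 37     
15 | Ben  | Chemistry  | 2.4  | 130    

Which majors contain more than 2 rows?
SELECT major, COUNT(*) as cnt
FROM students
GROUP BY major
HAVING COUNT(*) > 2

Result:
  CS: 3
  Chemistry: 3
  Physics: 3
  Psychology: 4

Note: HAVING filters groups after aggregation, WHERE filters rows before.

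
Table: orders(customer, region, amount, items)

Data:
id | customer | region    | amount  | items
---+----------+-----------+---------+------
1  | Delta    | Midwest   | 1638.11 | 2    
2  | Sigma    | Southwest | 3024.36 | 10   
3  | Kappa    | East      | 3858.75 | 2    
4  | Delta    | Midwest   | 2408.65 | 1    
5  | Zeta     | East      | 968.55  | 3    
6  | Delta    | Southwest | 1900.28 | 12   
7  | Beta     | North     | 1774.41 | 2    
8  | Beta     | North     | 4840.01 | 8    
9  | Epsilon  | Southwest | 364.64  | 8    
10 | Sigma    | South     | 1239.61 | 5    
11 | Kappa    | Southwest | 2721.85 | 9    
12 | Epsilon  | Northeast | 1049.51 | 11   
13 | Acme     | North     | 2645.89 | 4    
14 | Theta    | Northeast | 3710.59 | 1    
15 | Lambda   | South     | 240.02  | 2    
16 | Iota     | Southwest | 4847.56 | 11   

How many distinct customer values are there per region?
SELECT region, COUNT(DISTINCT customer)
FROM orders
GROUP BY region

Result:
  East: 2 distinct
  Midwest: 1 distinct
  North: 2 distinct
  Northeast: 2 distinct
  South: 2 distinct
  Southwest: 5 distinct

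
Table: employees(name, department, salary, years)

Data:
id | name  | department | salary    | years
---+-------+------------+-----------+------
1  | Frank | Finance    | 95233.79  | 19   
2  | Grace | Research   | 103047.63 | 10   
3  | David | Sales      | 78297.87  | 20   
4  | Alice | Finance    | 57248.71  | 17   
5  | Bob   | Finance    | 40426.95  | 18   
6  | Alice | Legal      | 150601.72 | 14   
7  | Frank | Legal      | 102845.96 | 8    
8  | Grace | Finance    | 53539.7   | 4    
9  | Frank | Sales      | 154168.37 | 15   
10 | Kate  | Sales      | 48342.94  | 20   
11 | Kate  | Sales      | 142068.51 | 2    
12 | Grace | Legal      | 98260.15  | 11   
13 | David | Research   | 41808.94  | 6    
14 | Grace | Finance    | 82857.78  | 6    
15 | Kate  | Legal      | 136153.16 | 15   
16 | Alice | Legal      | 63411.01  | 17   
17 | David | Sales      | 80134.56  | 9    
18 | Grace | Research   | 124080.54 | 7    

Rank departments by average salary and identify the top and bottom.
SELECT department, AVG(salary)
FROM employees
GROUP BY department
ORDER BY AVG(salary)

All groups:
  Finance: 65861.39
  Research: 89645.70
  Sales: 100602.45
  Legal: 110254.40

Highest: Legal (110254.40)
Lowest: Finance (65861.39)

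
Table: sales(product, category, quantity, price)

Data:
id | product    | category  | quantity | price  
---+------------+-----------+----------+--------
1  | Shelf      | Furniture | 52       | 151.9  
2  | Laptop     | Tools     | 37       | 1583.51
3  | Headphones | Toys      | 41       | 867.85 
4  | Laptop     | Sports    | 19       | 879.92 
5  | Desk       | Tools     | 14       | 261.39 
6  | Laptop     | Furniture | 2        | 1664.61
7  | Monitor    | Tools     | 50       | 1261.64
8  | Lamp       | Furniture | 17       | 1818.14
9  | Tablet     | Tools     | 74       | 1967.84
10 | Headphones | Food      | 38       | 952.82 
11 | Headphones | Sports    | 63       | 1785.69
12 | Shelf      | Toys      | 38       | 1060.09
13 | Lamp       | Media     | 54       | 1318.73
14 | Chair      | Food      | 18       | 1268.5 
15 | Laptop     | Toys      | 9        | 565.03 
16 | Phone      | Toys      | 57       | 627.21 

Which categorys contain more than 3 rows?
SELECT category, COUNT(*) as cnt
FROM sales
GROUP BY category
HAVING COUNT(*) > 3

Result:
  Tools: 4
  Toys: 4

Note: HAVING filters groups after aggregation, WHERE filters rows before.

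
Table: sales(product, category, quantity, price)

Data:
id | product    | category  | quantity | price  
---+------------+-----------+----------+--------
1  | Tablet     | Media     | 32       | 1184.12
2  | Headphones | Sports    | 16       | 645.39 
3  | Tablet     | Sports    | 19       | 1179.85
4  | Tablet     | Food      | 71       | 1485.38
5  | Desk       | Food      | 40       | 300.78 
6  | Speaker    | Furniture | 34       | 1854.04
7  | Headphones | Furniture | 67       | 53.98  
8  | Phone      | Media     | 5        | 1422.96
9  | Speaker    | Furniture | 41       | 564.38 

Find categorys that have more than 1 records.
SELECT category, COUNT(*) as cnt
FROM sales
GROUP BY category
HAVING COUNT(*) > 1

Result:
  Food: 2
  Furniture: 3
  Media: 2
  Sports: 2

Note: HAVING filters groups after aggregation, WHERE filters rows before.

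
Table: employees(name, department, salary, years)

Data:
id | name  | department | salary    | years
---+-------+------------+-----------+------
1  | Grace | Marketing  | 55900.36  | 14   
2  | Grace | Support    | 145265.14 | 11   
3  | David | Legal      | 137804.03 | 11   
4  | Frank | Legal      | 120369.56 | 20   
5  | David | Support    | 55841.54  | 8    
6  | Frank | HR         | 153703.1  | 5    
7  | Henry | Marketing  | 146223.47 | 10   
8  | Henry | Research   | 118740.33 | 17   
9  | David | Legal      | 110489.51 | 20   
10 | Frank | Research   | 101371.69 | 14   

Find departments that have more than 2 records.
SELECT department, COUNT(*) as cnt
FROM employees
GROUP BY department
HAVING COUNT(*) > 2

Result:
  Legal: 3

Note: HAVING filters groups after aggregation, WHERE filters rows before.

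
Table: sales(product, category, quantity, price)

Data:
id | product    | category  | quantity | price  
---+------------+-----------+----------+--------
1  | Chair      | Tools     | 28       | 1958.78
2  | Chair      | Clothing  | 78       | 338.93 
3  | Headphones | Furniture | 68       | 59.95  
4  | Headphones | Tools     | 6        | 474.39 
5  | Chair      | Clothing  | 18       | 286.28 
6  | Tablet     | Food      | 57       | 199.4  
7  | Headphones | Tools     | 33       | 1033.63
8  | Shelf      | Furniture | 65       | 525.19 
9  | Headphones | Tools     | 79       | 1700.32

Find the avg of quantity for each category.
SELECT category, AVG(quantity) as result
FROM sales
GROUP BY category

Result:
  Clothing: 48.00
  Food: 57.00
  Furniture: 66.50
  Tools: 36.50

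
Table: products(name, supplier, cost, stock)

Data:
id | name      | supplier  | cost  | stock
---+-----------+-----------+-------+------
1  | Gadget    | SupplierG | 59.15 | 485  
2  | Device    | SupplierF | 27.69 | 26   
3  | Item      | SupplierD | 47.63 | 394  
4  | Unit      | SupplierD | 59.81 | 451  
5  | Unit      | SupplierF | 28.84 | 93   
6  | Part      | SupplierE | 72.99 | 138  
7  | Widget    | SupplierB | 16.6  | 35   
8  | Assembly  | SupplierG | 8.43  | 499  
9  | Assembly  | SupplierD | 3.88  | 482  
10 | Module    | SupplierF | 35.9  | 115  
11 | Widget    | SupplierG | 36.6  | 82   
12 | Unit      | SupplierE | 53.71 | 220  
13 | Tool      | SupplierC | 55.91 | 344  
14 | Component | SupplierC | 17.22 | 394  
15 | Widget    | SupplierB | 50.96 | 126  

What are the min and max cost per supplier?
SELECT supplier, MIN(cost), MAX(cost)
FROM products
GROUP BY supplier

Result:
  SupplierB: min=16.60, max=50.96
  SupplierC: min=17.22, max=55.91
  SupplierD: min=3.88, max=59.81
  SupplierE: min=53.71, max=72.99
  SupplierF: min=27.69, max=35.90
  SupplierG: min=8.43, max=59.15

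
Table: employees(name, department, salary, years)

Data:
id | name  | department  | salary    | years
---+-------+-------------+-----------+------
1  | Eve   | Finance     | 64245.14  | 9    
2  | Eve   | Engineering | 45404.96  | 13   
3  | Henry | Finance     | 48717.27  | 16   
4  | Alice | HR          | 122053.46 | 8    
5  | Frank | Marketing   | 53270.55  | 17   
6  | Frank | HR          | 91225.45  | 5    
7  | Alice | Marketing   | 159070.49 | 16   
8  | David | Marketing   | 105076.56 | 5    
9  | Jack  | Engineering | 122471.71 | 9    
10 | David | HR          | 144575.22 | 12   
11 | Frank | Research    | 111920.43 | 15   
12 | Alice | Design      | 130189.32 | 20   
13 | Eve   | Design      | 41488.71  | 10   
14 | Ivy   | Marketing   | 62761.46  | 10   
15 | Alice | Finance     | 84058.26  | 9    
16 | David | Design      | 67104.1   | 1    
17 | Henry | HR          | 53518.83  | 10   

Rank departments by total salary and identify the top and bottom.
SELECT department, SUM(salary)
FROM employees
GROUP BY department
ORDER BY SUM(salary)

All groups:
  Research: 111920.43
  Engineering: 167876.67
  Finance: 197020.67
  Design: 238782.13
  Marketing: 380179.06
  HR: 411372.96

Highest: HR (411372.96)
Lowest: Research (111920.43)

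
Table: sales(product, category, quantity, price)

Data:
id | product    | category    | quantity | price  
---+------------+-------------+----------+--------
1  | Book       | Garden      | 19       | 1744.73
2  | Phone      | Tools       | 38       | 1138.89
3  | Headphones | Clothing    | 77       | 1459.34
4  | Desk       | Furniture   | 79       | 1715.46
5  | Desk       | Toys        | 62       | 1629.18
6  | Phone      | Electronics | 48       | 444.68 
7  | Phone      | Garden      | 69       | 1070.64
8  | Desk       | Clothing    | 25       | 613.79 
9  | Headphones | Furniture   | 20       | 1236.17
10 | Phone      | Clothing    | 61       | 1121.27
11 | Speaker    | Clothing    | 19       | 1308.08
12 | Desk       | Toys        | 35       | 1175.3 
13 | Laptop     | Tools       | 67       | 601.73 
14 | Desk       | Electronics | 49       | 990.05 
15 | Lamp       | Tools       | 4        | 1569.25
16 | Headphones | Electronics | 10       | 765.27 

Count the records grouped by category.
SELECT category, COUNT(*) as count
FROM sales
GROUP BY category

Result:
  Clothing: 4
  Electronics: 3
  Furniture: 2
  Garden: 2
  Tools: 3
  Toys: 2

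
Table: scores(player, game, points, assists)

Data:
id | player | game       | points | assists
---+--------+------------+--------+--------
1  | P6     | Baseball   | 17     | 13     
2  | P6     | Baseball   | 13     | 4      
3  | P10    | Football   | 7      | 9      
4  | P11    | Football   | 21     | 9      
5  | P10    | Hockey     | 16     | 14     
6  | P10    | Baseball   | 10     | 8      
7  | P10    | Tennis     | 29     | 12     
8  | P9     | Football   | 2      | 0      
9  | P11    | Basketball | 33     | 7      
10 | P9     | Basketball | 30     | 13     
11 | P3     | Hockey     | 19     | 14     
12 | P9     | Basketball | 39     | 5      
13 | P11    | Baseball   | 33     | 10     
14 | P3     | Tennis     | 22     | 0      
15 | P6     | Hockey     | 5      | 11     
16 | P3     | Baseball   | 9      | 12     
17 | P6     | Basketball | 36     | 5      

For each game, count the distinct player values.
SELECT game, COUNT(DISTINCT player)
FROM scores
GROUP BY game

Result:
  Baseball: 4 distinct
  Basketball: 3 distinct
  Football: 3 distinct
  Hockey: 3 distinct
  Tennis: 2 distinct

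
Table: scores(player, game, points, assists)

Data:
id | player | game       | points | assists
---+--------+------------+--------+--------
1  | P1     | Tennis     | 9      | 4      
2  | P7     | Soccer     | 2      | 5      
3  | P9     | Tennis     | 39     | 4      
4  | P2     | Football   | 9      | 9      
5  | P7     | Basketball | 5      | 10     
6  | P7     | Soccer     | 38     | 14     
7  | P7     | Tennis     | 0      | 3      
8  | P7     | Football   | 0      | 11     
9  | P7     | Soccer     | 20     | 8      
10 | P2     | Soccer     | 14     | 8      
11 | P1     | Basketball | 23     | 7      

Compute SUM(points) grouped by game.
SELECT game, SUM(points) as result
FROM scores
GROUP BY game

Result:
  Basketball: 28
  Football: 9
  Soccer: 74
  Tennis: 48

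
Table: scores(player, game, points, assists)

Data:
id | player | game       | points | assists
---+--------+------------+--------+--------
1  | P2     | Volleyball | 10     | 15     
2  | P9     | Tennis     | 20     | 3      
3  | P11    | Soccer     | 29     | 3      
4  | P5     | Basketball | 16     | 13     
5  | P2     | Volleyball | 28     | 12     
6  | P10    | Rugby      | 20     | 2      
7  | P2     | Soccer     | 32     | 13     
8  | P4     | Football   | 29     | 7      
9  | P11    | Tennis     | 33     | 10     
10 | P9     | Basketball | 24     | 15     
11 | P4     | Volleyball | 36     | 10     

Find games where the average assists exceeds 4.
SELECT game, AVG(assists)
FROM scores
GROUP BY game
HAVING AVG(assists) > 4

Result:
  Basketball: avg=14.00
  Football: avg=7.00
  Soccer: avg=8.00
  Tennis: avg=6.50
  Volleyball: avg=12.33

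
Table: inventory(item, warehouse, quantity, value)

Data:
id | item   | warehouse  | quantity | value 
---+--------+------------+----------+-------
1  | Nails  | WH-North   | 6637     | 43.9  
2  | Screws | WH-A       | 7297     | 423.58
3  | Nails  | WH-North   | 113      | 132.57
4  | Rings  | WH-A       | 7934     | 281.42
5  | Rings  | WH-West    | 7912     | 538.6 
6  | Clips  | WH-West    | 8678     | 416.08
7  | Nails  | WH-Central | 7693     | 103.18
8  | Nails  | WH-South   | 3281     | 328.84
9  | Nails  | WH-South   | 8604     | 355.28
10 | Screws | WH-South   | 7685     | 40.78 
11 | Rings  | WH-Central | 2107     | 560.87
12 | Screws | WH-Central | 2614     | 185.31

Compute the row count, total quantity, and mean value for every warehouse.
SELECT warehouse,
       COUNT(*) as cnt,
       SUM(quantity) as total_quantity,
       AVG(value) as avg_value
FROM inventory
GROUP BY warehouse

Result:
  WH-A: 2 records, 15231 total quantity, 352.50 avg value
  WH-Central: 3 records, 12414 total quantity, 283.12 avg value
  WH-North: 2 records, 6750 total quantity, 88.24 avg value
  WH-South: 3 records, 19570 total quantity, 241.63 avg value
  WH-West: 2 records, 16590 total quantity, 477.34 avg value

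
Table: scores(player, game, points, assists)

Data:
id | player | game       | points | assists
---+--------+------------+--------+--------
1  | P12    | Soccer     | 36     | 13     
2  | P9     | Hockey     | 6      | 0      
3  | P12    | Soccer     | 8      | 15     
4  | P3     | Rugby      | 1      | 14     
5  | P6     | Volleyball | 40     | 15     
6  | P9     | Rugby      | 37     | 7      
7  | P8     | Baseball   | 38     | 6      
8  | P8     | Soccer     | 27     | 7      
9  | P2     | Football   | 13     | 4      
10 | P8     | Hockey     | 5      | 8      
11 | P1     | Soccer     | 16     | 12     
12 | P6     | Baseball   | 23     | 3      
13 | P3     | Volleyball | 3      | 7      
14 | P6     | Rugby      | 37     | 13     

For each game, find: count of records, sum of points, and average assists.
SELECT game,
       COUNT(*) as cnt,
       SUM(points) as total_points,
       AVG(assists) as avg_assists
FROM scores
GROUP BY game

Result:
  Baseball: 2 records, 61 total points, 4.50 avg assists
  Football: 1 records, 13 total points, 4.00 avg assists
  Hockey: 2 records, 11 total points, 4.00 avg assists
  Rugby: 3 records, 75 total points, 11.33 avg assists
  Soccer: 4 records, 87 total points, 11.75 avg assists
  Volleyball: 2 records, 43 total points, 11.00 avg assists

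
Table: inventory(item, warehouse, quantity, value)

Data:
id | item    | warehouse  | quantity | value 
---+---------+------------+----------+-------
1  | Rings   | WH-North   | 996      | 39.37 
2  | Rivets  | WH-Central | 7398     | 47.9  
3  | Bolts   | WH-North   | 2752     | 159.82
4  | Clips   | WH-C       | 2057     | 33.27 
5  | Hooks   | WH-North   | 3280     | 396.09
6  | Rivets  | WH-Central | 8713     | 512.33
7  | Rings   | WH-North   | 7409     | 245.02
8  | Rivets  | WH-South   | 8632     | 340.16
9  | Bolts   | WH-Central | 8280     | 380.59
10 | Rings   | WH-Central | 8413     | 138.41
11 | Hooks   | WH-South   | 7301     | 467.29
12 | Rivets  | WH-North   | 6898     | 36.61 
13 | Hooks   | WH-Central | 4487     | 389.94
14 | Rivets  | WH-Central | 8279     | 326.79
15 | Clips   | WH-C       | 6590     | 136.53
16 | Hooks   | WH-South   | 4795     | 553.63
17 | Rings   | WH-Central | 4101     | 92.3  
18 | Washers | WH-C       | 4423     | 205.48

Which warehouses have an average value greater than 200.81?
SELECT warehouse, AVG(value)
FROM inventory
GROUP BY warehouse
HAVING AVG(value) > 200.81

Result:
  WH-Central: avg=269.75
  WH-South: avg=453.69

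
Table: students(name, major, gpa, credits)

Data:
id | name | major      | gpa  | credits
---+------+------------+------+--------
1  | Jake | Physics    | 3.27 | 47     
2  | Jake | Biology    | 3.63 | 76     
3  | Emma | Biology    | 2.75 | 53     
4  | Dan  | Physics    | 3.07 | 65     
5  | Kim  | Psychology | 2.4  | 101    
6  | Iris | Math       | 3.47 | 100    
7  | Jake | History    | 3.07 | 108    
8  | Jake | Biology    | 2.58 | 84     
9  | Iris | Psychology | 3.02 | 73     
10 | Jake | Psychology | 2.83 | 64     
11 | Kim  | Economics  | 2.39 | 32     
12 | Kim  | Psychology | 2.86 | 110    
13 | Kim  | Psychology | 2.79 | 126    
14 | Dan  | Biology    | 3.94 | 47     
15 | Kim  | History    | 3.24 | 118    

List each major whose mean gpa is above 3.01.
SELECT major, AVG(gpa)
FROM students
GROUP BY major
HAVING AVG(gpa) > 3.01

Result:
  Biology: avg=3.23
  History: avg=3.16
  Math: avg=3.47
  Physics: avg=3.17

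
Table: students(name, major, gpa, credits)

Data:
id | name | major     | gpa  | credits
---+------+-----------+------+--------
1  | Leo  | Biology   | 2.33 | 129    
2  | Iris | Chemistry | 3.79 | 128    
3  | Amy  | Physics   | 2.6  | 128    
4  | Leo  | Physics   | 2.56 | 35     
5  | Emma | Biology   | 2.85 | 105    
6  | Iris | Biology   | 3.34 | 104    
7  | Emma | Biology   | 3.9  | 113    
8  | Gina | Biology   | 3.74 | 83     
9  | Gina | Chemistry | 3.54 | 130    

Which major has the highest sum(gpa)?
SELECT major, SUM(gpa) as val
FROM students
GROUP BY major
ORDER BY val DESC
LIMIT 1

Result: Biology with sum(gpa) = 16.16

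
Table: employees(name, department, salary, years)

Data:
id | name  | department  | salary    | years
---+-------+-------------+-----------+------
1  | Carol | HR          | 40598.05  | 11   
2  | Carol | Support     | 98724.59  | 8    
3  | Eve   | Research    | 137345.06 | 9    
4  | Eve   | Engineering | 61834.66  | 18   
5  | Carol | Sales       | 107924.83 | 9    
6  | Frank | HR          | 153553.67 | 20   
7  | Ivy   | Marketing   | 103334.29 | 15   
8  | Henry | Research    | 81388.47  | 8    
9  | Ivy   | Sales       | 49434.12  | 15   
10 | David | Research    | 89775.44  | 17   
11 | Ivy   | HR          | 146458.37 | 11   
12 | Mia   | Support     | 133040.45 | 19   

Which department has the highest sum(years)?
SELECT department, SUM(years) as val
FROM employees
GROUP BY department
ORDER BY val DESC
LIMIT 1

Result: HR with sum(years) = 42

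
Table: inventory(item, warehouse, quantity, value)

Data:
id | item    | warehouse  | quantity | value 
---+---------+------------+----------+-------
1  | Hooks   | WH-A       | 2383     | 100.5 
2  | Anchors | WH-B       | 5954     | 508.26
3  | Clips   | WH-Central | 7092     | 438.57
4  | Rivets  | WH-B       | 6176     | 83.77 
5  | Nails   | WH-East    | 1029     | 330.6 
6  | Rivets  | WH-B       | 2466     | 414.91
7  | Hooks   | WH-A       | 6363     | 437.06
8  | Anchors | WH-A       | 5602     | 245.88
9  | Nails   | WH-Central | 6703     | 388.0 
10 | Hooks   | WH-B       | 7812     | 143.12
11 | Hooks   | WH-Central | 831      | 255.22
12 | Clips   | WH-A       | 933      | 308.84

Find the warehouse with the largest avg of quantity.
SELECT warehouse, AVG(quantity) as val
FROM inventory
GROUP BY warehouse
ORDER BY val DESC
LIMIT 1

Result: WH-B with avg(quantity) = 5602.00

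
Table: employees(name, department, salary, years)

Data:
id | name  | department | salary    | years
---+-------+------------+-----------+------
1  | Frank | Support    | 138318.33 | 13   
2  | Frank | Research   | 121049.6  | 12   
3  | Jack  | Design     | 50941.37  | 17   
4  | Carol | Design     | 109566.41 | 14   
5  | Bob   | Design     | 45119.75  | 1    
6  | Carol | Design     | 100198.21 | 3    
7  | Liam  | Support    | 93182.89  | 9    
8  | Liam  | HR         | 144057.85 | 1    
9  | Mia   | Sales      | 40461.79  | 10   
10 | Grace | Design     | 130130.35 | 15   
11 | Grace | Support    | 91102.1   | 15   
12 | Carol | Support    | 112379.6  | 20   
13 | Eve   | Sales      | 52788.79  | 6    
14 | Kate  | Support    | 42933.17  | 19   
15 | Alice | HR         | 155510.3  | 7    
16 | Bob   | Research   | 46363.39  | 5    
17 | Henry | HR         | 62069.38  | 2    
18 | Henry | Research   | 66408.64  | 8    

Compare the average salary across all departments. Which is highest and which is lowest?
SELECT department, AVG(salary)
FROM employees
GROUP BY department
ORDER BY AVG(salary)

All groups:
  Sales: 46625.29
  Research: 77940.54
  Design: 87191.22
  Support: 95583.22
  HR: 120545.84

Highest: HR (120545.84)
Lowest: Sales (46625.29)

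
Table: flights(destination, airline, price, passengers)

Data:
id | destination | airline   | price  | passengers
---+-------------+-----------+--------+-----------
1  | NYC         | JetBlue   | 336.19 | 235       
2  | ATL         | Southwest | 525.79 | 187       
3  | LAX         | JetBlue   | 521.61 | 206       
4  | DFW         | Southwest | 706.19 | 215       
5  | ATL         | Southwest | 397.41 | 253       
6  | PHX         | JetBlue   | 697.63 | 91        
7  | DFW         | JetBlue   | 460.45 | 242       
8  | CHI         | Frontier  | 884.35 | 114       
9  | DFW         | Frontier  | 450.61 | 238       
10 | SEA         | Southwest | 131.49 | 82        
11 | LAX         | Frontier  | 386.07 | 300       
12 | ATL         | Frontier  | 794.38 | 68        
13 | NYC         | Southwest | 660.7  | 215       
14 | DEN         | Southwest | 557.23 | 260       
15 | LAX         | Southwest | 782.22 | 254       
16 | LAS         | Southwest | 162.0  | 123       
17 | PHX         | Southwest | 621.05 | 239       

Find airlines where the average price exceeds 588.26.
SELECT airline, AVG(price)
FROM flights
GROUP BY airline
HAVING AVG(price) > 588.26

Result:
  Frontier: avg=628.85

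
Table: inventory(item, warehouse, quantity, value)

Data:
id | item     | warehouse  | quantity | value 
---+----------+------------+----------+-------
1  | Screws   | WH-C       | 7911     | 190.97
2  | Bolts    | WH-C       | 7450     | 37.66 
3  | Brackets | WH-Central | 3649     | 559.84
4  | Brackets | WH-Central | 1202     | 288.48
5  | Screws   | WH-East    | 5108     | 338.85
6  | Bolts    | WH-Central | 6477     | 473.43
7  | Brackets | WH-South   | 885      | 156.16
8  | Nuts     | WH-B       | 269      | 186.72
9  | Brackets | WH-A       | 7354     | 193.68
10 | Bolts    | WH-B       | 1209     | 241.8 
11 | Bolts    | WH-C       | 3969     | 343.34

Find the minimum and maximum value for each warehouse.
SELECT warehouse, MIN(value), MAX(value)
FROM inventory
GROUP BY warehouse

Result:
  WH-A: min=193.68, max=193.68
  WH-B: min=186.72, max=241.80
  WH-C: min=37.66, max=343.34
  WH-Central: min=288.48, max=559.84
  WH-East: min=338.85, max=338.85
  WH-South: min=156.16, max=156.16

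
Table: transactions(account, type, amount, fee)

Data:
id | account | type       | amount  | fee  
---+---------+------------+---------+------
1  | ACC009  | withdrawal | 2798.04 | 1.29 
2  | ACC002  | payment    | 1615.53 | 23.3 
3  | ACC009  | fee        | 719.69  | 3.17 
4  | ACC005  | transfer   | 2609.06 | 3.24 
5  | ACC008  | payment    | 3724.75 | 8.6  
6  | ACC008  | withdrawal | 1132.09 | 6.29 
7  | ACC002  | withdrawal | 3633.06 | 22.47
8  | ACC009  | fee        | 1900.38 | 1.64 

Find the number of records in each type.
SELECT type, COUNT(*) as count
FROM transactions
GROUP BY type

Result:
  fee: 2
  payment: 2
  transfer: 1
  withdrawal: 3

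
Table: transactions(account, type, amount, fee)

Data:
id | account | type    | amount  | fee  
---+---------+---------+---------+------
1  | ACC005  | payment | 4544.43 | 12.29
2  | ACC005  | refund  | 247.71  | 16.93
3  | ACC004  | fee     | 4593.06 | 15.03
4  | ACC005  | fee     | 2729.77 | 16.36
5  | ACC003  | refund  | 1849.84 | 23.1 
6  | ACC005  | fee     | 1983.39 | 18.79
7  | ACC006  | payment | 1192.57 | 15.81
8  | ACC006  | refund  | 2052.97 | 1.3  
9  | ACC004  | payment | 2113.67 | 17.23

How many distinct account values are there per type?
SELECT type, COUNT(DISTINCT account)
FROM transactions
GROUP BY type

Result:
  fee: 2 distinct
  payment: 3 distinct
  refund: 3 distinct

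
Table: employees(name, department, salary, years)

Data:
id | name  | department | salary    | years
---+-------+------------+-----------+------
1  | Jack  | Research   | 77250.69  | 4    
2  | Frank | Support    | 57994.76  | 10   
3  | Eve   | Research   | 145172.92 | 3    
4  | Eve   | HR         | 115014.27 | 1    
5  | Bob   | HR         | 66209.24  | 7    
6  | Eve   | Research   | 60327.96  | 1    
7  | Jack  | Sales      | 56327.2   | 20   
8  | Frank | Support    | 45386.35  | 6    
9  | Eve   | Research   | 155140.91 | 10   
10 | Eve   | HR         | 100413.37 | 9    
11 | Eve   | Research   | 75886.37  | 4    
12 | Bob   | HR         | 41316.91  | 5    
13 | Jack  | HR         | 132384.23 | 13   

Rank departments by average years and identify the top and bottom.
SELECT department, AVG(years)
FROM employees
GROUP BY department
ORDER BY AVG(years)

All groups:
  Research: 4.40
  HR: 7.00
  Support: 8.00
  Sales: 20.00

Highest: Sales (20.00)
Lowest: Research (4.40)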